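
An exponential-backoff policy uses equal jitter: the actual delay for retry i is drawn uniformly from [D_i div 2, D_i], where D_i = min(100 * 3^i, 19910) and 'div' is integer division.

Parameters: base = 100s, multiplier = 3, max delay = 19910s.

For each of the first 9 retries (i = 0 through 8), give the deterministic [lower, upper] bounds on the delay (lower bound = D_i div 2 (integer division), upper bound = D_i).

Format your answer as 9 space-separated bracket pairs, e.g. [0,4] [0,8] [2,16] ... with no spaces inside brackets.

Answer: [50,100] [150,300] [450,900] [1350,2700] [4050,8100] [9955,19910] [9955,19910] [9955,19910] [9955,19910]

Derivation:
Computing bounds per retry:
  i=0: D_i=min(100*3^0,19910)=100, bounds=[50,100]
  i=1: D_i=min(100*3^1,19910)=300, bounds=[150,300]
  i=2: D_i=min(100*3^2,19910)=900, bounds=[450,900]
  i=3: D_i=min(100*3^3,19910)=2700, bounds=[1350,2700]
  i=4: D_i=min(100*3^4,19910)=8100, bounds=[4050,8100]
  i=5: D_i=min(100*3^5,19910)=19910, bounds=[9955,19910]
  i=6: D_i=min(100*3^6,19910)=19910, bounds=[9955,19910]
  i=7: D_i=min(100*3^7,19910)=19910, bounds=[9955,19910]
  i=8: D_i=min(100*3^8,19910)=19910, bounds=[9955,19910]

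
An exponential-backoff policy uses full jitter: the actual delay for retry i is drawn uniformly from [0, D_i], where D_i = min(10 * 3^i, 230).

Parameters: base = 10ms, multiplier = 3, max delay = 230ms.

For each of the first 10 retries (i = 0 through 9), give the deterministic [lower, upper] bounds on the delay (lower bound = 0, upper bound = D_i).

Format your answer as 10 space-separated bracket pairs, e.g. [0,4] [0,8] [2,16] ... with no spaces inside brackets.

Answer: [0,10] [0,30] [0,90] [0,230] [0,230] [0,230] [0,230] [0,230] [0,230] [0,230]

Derivation:
Computing bounds per retry:
  i=0: D_i=min(10*3^0,230)=10, bounds=[0,10]
  i=1: D_i=min(10*3^1,230)=30, bounds=[0,30]
  i=2: D_i=min(10*3^2,230)=90, bounds=[0,90]
  i=3: D_i=min(10*3^3,230)=230, bounds=[0,230]
  i=4: D_i=min(10*3^4,230)=230, bounds=[0,230]
  i=5: D_i=min(10*3^5,230)=230, bounds=[0,230]
  i=6: D_i=min(10*3^6,230)=230, bounds=[0,230]
  i=7: D_i=min(10*3^7,230)=230, bounds=[0,230]
  i=8: D_i=min(10*3^8,230)=230, bounds=[0,230]
  i=9: D_i=min(10*3^9,230)=230, bounds=[0,230]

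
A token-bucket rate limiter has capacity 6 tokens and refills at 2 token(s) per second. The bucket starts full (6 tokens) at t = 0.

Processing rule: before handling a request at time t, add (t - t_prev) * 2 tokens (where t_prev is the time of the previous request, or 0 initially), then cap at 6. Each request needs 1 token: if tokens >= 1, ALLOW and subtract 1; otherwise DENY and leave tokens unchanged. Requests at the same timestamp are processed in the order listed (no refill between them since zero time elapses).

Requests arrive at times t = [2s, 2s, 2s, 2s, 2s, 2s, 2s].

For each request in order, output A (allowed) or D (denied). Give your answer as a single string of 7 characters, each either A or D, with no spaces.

Simulating step by step:
  req#1 t=2s: ALLOW
  req#2 t=2s: ALLOW
  req#3 t=2s: ALLOW
  req#4 t=2s: ALLOW
  req#5 t=2s: ALLOW
  req#6 t=2s: ALLOW
  req#7 t=2s: DENY

Answer: AAAAAAD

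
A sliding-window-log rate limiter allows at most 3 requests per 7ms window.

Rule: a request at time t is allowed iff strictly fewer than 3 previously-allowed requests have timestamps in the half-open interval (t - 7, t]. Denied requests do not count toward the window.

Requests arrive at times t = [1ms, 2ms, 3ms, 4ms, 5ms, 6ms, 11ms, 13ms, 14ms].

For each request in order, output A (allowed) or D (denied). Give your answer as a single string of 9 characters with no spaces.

Answer: AAADDDAAA

Derivation:
Tracking allowed requests in the window:
  req#1 t=1ms: ALLOW
  req#2 t=2ms: ALLOW
  req#3 t=3ms: ALLOW
  req#4 t=4ms: DENY
  req#5 t=5ms: DENY
  req#6 t=6ms: DENY
  req#7 t=11ms: ALLOW
  req#8 t=13ms: ALLOW
  req#9 t=14ms: ALLOW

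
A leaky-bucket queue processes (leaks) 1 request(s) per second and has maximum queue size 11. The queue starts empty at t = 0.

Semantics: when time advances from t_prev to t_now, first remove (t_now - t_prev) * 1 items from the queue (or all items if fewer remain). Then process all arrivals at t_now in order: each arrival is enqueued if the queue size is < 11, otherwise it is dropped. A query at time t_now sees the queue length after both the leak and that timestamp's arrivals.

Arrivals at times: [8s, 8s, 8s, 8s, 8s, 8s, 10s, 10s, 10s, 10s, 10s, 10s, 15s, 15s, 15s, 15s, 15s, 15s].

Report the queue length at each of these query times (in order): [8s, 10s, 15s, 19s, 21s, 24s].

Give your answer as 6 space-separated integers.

Queue lengths at query times:
  query t=8s: backlog = 6
  query t=10s: backlog = 10
  query t=15s: backlog = 11
  query t=19s: backlog = 7
  query t=21s: backlog = 5
  query t=24s: backlog = 2

Answer: 6 10 11 7 5 2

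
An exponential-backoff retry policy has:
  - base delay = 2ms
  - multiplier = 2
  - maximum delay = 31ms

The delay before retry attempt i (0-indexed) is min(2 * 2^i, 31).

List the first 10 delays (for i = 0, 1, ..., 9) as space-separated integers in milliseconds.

Computing each delay:
  i=0: min(2*2^0, 31) = 2
  i=1: min(2*2^1, 31) = 4
  i=2: min(2*2^2, 31) = 8
  i=3: min(2*2^3, 31) = 16
  i=4: min(2*2^4, 31) = 31
  i=5: min(2*2^5, 31) = 31
  i=6: min(2*2^6, 31) = 31
  i=7: min(2*2^7, 31) = 31
  i=8: min(2*2^8, 31) = 31
  i=9: min(2*2^9, 31) = 31

Answer: 2 4 8 16 31 31 31 31 31 31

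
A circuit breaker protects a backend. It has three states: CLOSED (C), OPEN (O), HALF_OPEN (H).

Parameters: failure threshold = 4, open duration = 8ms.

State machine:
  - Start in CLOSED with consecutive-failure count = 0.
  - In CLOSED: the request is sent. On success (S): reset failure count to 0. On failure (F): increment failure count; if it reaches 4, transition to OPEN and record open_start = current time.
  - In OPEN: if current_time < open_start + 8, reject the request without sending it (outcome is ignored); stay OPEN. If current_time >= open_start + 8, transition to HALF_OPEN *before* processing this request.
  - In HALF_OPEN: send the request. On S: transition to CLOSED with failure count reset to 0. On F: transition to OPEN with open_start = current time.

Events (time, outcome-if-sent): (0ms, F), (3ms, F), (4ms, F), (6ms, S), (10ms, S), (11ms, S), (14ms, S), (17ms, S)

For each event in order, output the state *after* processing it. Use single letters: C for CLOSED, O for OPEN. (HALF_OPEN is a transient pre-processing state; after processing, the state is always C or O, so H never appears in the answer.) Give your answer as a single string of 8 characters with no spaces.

Answer: CCCCCCCC

Derivation:
State after each event:
  event#1 t=0ms outcome=F: state=CLOSED
  event#2 t=3ms outcome=F: state=CLOSED
  event#3 t=4ms outcome=F: state=CLOSED
  event#4 t=6ms outcome=S: state=CLOSED
  event#5 t=10ms outcome=S: state=CLOSED
  event#6 t=11ms outcome=S: state=CLOSED
  event#7 t=14ms outcome=S: state=CLOSED
  event#8 t=17ms outcome=S: state=CLOSED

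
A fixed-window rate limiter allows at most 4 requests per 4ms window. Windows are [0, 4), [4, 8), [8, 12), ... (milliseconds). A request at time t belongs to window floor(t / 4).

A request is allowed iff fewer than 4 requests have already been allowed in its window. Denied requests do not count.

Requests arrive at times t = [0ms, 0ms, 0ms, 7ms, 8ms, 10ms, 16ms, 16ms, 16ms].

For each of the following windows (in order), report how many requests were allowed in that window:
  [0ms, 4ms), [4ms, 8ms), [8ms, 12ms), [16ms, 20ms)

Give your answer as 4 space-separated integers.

Answer: 3 1 2 3

Derivation:
Processing requests:
  req#1 t=0ms (window 0): ALLOW
  req#2 t=0ms (window 0): ALLOW
  req#3 t=0ms (window 0): ALLOW
  req#4 t=7ms (window 1): ALLOW
  req#5 t=8ms (window 2): ALLOW
  req#6 t=10ms (window 2): ALLOW
  req#7 t=16ms (window 4): ALLOW
  req#8 t=16ms (window 4): ALLOW
  req#9 t=16ms (window 4): ALLOW

Allowed counts by window: 3 1 2 3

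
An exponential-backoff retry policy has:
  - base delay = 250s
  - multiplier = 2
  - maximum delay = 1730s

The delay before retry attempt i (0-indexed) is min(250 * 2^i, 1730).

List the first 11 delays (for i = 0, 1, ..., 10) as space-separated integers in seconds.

Answer: 250 500 1000 1730 1730 1730 1730 1730 1730 1730 1730

Derivation:
Computing each delay:
  i=0: min(250*2^0, 1730) = 250
  i=1: min(250*2^1, 1730) = 500
  i=2: min(250*2^2, 1730) = 1000
  i=3: min(250*2^3, 1730) = 1730
  i=4: min(250*2^4, 1730) = 1730
  i=5: min(250*2^5, 1730) = 1730
  i=6: min(250*2^6, 1730) = 1730
  i=7: min(250*2^7, 1730) = 1730
  i=8: min(250*2^8, 1730) = 1730
  i=9: min(250*2^9, 1730) = 1730
  i=10: min(250*2^10, 1730) = 1730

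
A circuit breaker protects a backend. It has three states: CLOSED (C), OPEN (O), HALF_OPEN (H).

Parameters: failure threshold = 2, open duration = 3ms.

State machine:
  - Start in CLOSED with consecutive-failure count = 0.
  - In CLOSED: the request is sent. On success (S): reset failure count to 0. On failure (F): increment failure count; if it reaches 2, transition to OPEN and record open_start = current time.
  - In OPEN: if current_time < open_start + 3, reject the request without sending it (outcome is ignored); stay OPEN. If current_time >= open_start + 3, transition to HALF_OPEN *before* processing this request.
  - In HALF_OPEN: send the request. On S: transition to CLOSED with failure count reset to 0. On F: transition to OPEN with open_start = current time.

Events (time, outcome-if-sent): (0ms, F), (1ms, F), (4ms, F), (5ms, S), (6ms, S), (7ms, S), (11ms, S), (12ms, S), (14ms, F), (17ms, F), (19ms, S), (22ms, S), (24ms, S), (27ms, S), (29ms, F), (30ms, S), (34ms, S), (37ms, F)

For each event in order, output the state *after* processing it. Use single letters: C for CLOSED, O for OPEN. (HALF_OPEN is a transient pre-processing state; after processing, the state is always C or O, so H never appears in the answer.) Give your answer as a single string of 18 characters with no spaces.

Answer: COOOOCCCCOOCCCCCCC

Derivation:
State after each event:
  event#1 t=0ms outcome=F: state=CLOSED
  event#2 t=1ms outcome=F: state=OPEN
  event#3 t=4ms outcome=F: state=OPEN
  event#4 t=5ms outcome=S: state=OPEN
  event#5 t=6ms outcome=S: state=OPEN
  event#6 t=7ms outcome=S: state=CLOSED
  event#7 t=11ms outcome=S: state=CLOSED
  event#8 t=12ms outcome=S: state=CLOSED
  event#9 t=14ms outcome=F: state=CLOSED
  event#10 t=17ms outcome=F: state=OPEN
  event#11 t=19ms outcome=S: state=OPEN
  event#12 t=22ms outcome=S: state=CLOSED
  event#13 t=24ms outcome=S: state=CLOSED
  event#14 t=27ms outcome=S: state=CLOSED
  event#15 t=29ms outcome=F: state=CLOSED
  event#16 t=30ms outcome=S: state=CLOSED
  event#17 t=34ms outcome=S: state=CLOSED
  event#18 t=37ms outcome=F: state=CLOSED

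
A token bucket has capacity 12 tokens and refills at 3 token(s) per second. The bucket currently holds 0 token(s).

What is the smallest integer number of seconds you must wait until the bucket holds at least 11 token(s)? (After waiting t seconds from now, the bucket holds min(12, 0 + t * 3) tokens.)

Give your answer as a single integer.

Answer: 4

Derivation:
Need 0 + t * 3 >= 11, so t >= 11/3.
Smallest integer t = ceil(11/3) = 4.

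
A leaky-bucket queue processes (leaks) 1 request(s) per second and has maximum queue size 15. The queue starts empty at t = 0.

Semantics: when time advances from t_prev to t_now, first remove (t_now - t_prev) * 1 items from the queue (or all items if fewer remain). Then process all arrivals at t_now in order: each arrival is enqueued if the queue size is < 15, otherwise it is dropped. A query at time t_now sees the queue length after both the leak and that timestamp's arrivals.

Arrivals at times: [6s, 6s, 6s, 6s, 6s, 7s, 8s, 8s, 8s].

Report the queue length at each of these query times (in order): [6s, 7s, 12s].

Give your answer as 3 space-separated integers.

Answer: 5 5 3

Derivation:
Queue lengths at query times:
  query t=6s: backlog = 5
  query t=7s: backlog = 5
  query t=12s: backlog = 3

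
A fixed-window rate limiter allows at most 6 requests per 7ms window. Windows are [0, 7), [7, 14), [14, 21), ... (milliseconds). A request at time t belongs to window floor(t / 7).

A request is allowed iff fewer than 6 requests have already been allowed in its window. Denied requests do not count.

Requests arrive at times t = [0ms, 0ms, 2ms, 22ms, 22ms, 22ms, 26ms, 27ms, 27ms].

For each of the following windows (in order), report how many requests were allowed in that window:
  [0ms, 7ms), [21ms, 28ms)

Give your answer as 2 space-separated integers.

Processing requests:
  req#1 t=0ms (window 0): ALLOW
  req#2 t=0ms (window 0): ALLOW
  req#3 t=2ms (window 0): ALLOW
  req#4 t=22ms (window 3): ALLOW
  req#5 t=22ms (window 3): ALLOW
  req#6 t=22ms (window 3): ALLOW
  req#7 t=26ms (window 3): ALLOW
  req#8 t=27ms (window 3): ALLOW
  req#9 t=27ms (window 3): ALLOW

Allowed counts by window: 3 6

Answer: 3 6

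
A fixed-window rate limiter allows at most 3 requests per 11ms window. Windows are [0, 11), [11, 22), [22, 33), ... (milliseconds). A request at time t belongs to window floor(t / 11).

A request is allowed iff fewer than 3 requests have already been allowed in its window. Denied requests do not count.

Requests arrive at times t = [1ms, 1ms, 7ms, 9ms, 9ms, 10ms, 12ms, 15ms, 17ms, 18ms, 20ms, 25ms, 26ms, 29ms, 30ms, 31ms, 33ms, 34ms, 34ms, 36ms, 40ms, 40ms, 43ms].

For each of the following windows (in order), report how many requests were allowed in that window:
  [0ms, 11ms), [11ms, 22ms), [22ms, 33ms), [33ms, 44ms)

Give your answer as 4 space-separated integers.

Processing requests:
  req#1 t=1ms (window 0): ALLOW
  req#2 t=1ms (window 0): ALLOW
  req#3 t=7ms (window 0): ALLOW
  req#4 t=9ms (window 0): DENY
  req#5 t=9ms (window 0): DENY
  req#6 t=10ms (window 0): DENY
  req#7 t=12ms (window 1): ALLOW
  req#8 t=15ms (window 1): ALLOW
  req#9 t=17ms (window 1): ALLOW
  req#10 t=18ms (window 1): DENY
  req#11 t=20ms (window 1): DENY
  req#12 t=25ms (window 2): ALLOW
  req#13 t=26ms (window 2): ALLOW
  req#14 t=29ms (window 2): ALLOW
  req#15 t=30ms (window 2): DENY
  req#16 t=31ms (window 2): DENY
  req#17 t=33ms (window 3): ALLOW
  req#18 t=34ms (window 3): ALLOW
  req#19 t=34ms (window 3): ALLOW
  req#20 t=36ms (window 3): DENY
  req#21 t=40ms (window 3): DENY
  req#22 t=40ms (window 3): DENY
  req#23 t=43ms (window 3): DENY

Allowed counts by window: 3 3 3 3

Answer: 3 3 3 3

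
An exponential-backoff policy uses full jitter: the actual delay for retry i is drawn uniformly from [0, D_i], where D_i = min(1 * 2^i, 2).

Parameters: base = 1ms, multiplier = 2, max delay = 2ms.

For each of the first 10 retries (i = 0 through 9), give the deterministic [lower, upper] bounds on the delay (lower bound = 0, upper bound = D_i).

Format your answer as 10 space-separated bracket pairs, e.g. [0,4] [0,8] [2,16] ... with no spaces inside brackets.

Answer: [0,1] [0,2] [0,2] [0,2] [0,2] [0,2] [0,2] [0,2] [0,2] [0,2]

Derivation:
Computing bounds per retry:
  i=0: D_i=min(1*2^0,2)=1, bounds=[0,1]
  i=1: D_i=min(1*2^1,2)=2, bounds=[0,2]
  i=2: D_i=min(1*2^2,2)=2, bounds=[0,2]
  i=3: D_i=min(1*2^3,2)=2, bounds=[0,2]
  i=4: D_i=min(1*2^4,2)=2, bounds=[0,2]
  i=5: D_i=min(1*2^5,2)=2, bounds=[0,2]
  i=6: D_i=min(1*2^6,2)=2, bounds=[0,2]
  i=7: D_i=min(1*2^7,2)=2, bounds=[0,2]
  i=8: D_i=min(1*2^8,2)=2, bounds=[0,2]
  i=9: D_i=min(1*2^9,2)=2, bounds=[0,2]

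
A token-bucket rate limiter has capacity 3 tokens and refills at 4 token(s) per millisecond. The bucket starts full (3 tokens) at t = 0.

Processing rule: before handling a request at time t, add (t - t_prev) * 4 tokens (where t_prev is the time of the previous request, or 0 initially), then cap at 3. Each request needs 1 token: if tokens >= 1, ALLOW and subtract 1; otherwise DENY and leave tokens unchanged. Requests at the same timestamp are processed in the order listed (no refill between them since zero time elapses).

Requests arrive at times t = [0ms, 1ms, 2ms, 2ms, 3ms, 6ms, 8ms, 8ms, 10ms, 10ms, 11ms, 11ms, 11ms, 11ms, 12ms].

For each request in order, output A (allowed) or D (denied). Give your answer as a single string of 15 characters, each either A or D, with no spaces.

Answer: AAAAAAAAAAAAADA

Derivation:
Simulating step by step:
  req#1 t=0ms: ALLOW
  req#2 t=1ms: ALLOW
  req#3 t=2ms: ALLOW
  req#4 t=2ms: ALLOW
  req#5 t=3ms: ALLOW
  req#6 t=6ms: ALLOW
  req#7 t=8ms: ALLOW
  req#8 t=8ms: ALLOW
  req#9 t=10ms: ALLOW
  req#10 t=10ms: ALLOW
  req#11 t=11ms: ALLOW
  req#12 t=11ms: ALLOW
  req#13 t=11ms: ALLOW
  req#14 t=11ms: DENY
  req#15 t=12ms: ALLOW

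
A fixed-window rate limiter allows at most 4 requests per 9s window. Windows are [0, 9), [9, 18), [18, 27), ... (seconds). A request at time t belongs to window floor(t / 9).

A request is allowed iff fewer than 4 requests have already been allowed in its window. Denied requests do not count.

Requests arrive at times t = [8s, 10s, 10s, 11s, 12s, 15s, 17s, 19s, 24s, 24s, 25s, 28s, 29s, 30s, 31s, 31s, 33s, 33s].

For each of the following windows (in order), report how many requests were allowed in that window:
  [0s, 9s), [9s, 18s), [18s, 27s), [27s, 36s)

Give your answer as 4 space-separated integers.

Processing requests:
  req#1 t=8s (window 0): ALLOW
  req#2 t=10s (window 1): ALLOW
  req#3 t=10s (window 1): ALLOW
  req#4 t=11s (window 1): ALLOW
  req#5 t=12s (window 1): ALLOW
  req#6 t=15s (window 1): DENY
  req#7 t=17s (window 1): DENY
  req#8 t=19s (window 2): ALLOW
  req#9 t=24s (window 2): ALLOW
  req#10 t=24s (window 2): ALLOW
  req#11 t=25s (window 2): ALLOW
  req#12 t=28s (window 3): ALLOW
  req#13 t=29s (window 3): ALLOW
  req#14 t=30s (window 3): ALLOW
  req#15 t=31s (window 3): ALLOW
  req#16 t=31s (window 3): DENY
  req#17 t=33s (window 3): DENY
  req#18 t=33s (window 3): DENY

Allowed counts by window: 1 4 4 4

Answer: 1 4 4 4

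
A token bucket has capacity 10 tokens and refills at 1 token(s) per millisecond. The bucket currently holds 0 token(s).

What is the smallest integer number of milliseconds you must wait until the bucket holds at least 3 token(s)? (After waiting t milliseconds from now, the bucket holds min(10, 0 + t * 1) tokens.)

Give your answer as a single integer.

Answer: 3

Derivation:
Need 0 + t * 1 >= 3, so t >= 3/1.
Smallest integer t = ceil(3/1) = 3.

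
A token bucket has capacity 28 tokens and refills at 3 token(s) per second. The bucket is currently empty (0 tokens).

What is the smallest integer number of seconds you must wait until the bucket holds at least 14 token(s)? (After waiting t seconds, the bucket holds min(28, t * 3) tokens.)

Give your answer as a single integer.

Answer: 5

Derivation:
Need t * 3 >= 14, so t >= 14/3.
Smallest integer t = ceil(14/3) = 5.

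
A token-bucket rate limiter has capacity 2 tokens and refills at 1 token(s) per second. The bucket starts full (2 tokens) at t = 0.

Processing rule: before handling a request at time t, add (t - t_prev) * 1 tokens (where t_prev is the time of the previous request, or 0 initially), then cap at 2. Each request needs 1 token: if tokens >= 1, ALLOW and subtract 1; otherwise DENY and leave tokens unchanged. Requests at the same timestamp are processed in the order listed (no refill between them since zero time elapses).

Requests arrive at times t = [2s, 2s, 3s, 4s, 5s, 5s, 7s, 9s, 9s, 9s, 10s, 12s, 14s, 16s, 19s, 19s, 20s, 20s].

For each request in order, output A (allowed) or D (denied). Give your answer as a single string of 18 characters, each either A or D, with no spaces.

Simulating step by step:
  req#1 t=2s: ALLOW
  req#2 t=2s: ALLOW
  req#3 t=3s: ALLOW
  req#4 t=4s: ALLOW
  req#5 t=5s: ALLOW
  req#6 t=5s: DENY
  req#7 t=7s: ALLOW
  req#8 t=9s: ALLOW
  req#9 t=9s: ALLOW
  req#10 t=9s: DENY
  req#11 t=10s: ALLOW
  req#12 t=12s: ALLOW
  req#13 t=14s: ALLOW
  req#14 t=16s: ALLOW
  req#15 t=19s: ALLOW
  req#16 t=19s: ALLOW
  req#17 t=20s: ALLOW
  req#18 t=20s: DENY

Answer: AAAAADAAADAAAAAAAD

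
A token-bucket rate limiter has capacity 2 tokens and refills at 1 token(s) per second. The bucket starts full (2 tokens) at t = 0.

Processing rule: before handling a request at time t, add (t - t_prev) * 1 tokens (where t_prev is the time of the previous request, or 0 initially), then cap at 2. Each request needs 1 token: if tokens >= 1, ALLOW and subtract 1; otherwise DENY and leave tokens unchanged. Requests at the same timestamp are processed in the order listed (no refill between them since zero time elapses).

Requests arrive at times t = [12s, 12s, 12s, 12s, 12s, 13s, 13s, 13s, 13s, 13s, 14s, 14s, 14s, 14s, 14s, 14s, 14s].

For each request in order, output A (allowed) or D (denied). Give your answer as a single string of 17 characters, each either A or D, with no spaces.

Simulating step by step:
  req#1 t=12s: ALLOW
  req#2 t=12s: ALLOW
  req#3 t=12s: DENY
  req#4 t=12s: DENY
  req#5 t=12s: DENY
  req#6 t=13s: ALLOW
  req#7 t=13s: DENY
  req#8 t=13s: DENY
  req#9 t=13s: DENY
  req#10 t=13s: DENY
  req#11 t=14s: ALLOW
  req#12 t=14s: DENY
  req#13 t=14s: DENY
  req#14 t=14s: DENY
  req#15 t=14s: DENY
  req#16 t=14s: DENY
  req#17 t=14s: DENY

Answer: AADDDADDDDADDDDDD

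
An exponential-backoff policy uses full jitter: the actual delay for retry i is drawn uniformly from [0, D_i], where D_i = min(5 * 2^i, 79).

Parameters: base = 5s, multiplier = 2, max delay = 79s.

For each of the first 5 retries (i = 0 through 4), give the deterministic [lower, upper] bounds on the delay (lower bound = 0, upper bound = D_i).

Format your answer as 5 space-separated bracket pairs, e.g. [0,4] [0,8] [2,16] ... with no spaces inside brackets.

Computing bounds per retry:
  i=0: D_i=min(5*2^0,79)=5, bounds=[0,5]
  i=1: D_i=min(5*2^1,79)=10, bounds=[0,10]
  i=2: D_i=min(5*2^2,79)=20, bounds=[0,20]
  i=3: D_i=min(5*2^3,79)=40, bounds=[0,40]
  i=4: D_i=min(5*2^4,79)=79, bounds=[0,79]

Answer: [0,5] [0,10] [0,20] [0,40] [0,79]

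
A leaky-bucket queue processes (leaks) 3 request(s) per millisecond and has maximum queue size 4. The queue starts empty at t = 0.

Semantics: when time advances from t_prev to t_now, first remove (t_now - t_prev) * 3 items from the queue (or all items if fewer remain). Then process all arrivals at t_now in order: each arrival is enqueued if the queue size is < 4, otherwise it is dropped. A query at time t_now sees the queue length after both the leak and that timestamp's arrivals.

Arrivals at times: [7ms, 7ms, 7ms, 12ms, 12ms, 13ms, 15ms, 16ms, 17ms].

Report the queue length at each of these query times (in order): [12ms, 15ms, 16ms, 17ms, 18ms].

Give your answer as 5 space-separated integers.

Queue lengths at query times:
  query t=12ms: backlog = 2
  query t=15ms: backlog = 1
  query t=16ms: backlog = 1
  query t=17ms: backlog = 1
  query t=18ms: backlog = 0

Answer: 2 1 1 1 0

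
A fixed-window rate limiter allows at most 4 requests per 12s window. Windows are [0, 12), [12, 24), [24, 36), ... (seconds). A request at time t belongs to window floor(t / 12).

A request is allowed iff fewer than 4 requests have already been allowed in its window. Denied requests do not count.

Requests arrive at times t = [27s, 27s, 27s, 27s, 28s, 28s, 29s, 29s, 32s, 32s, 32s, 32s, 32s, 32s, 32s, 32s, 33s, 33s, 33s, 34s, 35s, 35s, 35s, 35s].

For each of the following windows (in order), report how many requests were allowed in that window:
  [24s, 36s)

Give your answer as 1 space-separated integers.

Processing requests:
  req#1 t=27s (window 2): ALLOW
  req#2 t=27s (window 2): ALLOW
  req#3 t=27s (window 2): ALLOW
  req#4 t=27s (window 2): ALLOW
  req#5 t=28s (window 2): DENY
  req#6 t=28s (window 2): DENY
  req#7 t=29s (window 2): DENY
  req#8 t=29s (window 2): DENY
  req#9 t=32s (window 2): DENY
  req#10 t=32s (window 2): DENY
  req#11 t=32s (window 2): DENY
  req#12 t=32s (window 2): DENY
  req#13 t=32s (window 2): DENY
  req#14 t=32s (window 2): DENY
  req#15 t=32s (window 2): DENY
  req#16 t=32s (window 2): DENY
  req#17 t=33s (window 2): DENY
  req#18 t=33s (window 2): DENY
  req#19 t=33s (window 2): DENY
  req#20 t=34s (window 2): DENY
  req#21 t=35s (window 2): DENY
  req#22 t=35s (window 2): DENY
  req#23 t=35s (window 2): DENY
  req#24 t=35s (window 2): DENY

Allowed counts by window: 4

Answer: 4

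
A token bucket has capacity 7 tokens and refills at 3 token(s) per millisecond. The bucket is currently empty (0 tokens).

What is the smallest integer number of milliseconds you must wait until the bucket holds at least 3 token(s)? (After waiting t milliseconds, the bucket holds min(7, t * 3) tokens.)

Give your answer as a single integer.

Need t * 3 >= 3, so t >= 3/3.
Smallest integer t = ceil(3/3) = 1.

Answer: 1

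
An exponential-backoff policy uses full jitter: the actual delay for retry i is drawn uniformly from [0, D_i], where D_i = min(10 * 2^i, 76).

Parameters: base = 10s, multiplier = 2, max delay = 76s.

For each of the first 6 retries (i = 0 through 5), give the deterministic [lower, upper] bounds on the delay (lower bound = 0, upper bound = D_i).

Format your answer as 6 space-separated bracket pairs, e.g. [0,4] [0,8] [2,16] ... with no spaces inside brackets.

Computing bounds per retry:
  i=0: D_i=min(10*2^0,76)=10, bounds=[0,10]
  i=1: D_i=min(10*2^1,76)=20, bounds=[0,20]
  i=2: D_i=min(10*2^2,76)=40, bounds=[0,40]
  i=3: D_i=min(10*2^3,76)=76, bounds=[0,76]
  i=4: D_i=min(10*2^4,76)=76, bounds=[0,76]
  i=5: D_i=min(10*2^5,76)=76, bounds=[0,76]

Answer: [0,10] [0,20] [0,40] [0,76] [0,76] [0,76]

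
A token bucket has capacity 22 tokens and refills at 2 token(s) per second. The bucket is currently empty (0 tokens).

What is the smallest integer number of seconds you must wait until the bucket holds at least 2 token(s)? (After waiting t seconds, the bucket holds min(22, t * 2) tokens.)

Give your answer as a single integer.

Answer: 1

Derivation:
Need t * 2 >= 2, so t >= 2/2.
Smallest integer t = ceil(2/2) = 1.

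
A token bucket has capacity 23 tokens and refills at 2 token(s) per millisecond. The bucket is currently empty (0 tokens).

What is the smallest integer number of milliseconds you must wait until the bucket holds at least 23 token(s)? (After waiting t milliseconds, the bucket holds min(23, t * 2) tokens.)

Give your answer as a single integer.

Need t * 2 >= 23, so t >= 23/2.
Smallest integer t = ceil(23/2) = 12.

Answer: 12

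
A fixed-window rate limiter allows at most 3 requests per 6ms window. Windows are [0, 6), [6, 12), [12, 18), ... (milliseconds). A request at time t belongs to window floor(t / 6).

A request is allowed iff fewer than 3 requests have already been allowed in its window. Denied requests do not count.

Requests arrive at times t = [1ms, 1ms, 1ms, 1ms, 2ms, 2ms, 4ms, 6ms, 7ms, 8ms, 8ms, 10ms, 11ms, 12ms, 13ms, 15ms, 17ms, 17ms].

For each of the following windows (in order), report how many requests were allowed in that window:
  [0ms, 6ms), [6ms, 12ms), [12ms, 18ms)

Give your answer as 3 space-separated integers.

Answer: 3 3 3

Derivation:
Processing requests:
  req#1 t=1ms (window 0): ALLOW
  req#2 t=1ms (window 0): ALLOW
  req#3 t=1ms (window 0): ALLOW
  req#4 t=1ms (window 0): DENY
  req#5 t=2ms (window 0): DENY
  req#6 t=2ms (window 0): DENY
  req#7 t=4ms (window 0): DENY
  req#8 t=6ms (window 1): ALLOW
  req#9 t=7ms (window 1): ALLOW
  req#10 t=8ms (window 1): ALLOW
  req#11 t=8ms (window 1): DENY
  req#12 t=10ms (window 1): DENY
  req#13 t=11ms (window 1): DENY
  req#14 t=12ms (window 2): ALLOW
  req#15 t=13ms (window 2): ALLOW
  req#16 t=15ms (window 2): ALLOW
  req#17 t=17ms (window 2): DENY
  req#18 t=17ms (window 2): DENY

Allowed counts by window: 3 3 3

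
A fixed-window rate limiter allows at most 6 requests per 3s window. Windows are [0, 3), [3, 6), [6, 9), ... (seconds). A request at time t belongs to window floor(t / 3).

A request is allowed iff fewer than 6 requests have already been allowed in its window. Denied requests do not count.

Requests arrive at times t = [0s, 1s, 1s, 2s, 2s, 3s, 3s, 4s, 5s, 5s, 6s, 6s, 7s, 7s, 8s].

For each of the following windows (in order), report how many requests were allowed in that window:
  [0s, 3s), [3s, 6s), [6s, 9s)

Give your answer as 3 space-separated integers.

Answer: 5 5 5

Derivation:
Processing requests:
  req#1 t=0s (window 0): ALLOW
  req#2 t=1s (window 0): ALLOW
  req#3 t=1s (window 0): ALLOW
  req#4 t=2s (window 0): ALLOW
  req#5 t=2s (window 0): ALLOW
  req#6 t=3s (window 1): ALLOW
  req#7 t=3s (window 1): ALLOW
  req#8 t=4s (window 1): ALLOW
  req#9 t=5s (window 1): ALLOW
  req#10 t=5s (window 1): ALLOW
  req#11 t=6s (window 2): ALLOW
  req#12 t=6s (window 2): ALLOW
  req#13 t=7s (window 2): ALLOW
  req#14 t=7s (window 2): ALLOW
  req#15 t=8s (window 2): ALLOW

Allowed counts by window: 5 5 5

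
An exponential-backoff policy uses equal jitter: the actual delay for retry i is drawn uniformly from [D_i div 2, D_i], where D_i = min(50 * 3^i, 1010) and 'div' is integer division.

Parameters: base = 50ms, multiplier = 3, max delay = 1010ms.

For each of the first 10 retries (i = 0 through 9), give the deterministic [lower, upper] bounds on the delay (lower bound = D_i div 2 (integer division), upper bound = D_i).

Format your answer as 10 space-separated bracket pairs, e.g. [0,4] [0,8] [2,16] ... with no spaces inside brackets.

Computing bounds per retry:
  i=0: D_i=min(50*3^0,1010)=50, bounds=[25,50]
  i=1: D_i=min(50*3^1,1010)=150, bounds=[75,150]
  i=2: D_i=min(50*3^2,1010)=450, bounds=[225,450]
  i=3: D_i=min(50*3^3,1010)=1010, bounds=[505,1010]
  i=4: D_i=min(50*3^4,1010)=1010, bounds=[505,1010]
  i=5: D_i=min(50*3^5,1010)=1010, bounds=[505,1010]
  i=6: D_i=min(50*3^6,1010)=1010, bounds=[505,1010]
  i=7: D_i=min(50*3^7,1010)=1010, bounds=[505,1010]
  i=8: D_i=min(50*3^8,1010)=1010, bounds=[505,1010]
  i=9: D_i=min(50*3^9,1010)=1010, bounds=[505,1010]

Answer: [25,50] [75,150] [225,450] [505,1010] [505,1010] [505,1010] [505,1010] [505,1010] [505,1010] [505,1010]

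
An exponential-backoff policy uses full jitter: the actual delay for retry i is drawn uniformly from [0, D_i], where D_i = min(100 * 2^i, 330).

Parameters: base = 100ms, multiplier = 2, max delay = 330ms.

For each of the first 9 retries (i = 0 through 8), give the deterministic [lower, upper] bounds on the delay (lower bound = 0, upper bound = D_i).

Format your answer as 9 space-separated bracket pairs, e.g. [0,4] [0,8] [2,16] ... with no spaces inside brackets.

Answer: [0,100] [0,200] [0,330] [0,330] [0,330] [0,330] [0,330] [0,330] [0,330]

Derivation:
Computing bounds per retry:
  i=0: D_i=min(100*2^0,330)=100, bounds=[0,100]
  i=1: D_i=min(100*2^1,330)=200, bounds=[0,200]
  i=2: D_i=min(100*2^2,330)=330, bounds=[0,330]
  i=3: D_i=min(100*2^3,330)=330, bounds=[0,330]
  i=4: D_i=min(100*2^4,330)=330, bounds=[0,330]
  i=5: D_i=min(100*2^5,330)=330, bounds=[0,330]
  i=6: D_i=min(100*2^6,330)=330, bounds=[0,330]
  i=7: D_i=min(100*2^7,330)=330, bounds=[0,330]
  i=8: D_i=min(100*2^8,330)=330, bounds=[0,330]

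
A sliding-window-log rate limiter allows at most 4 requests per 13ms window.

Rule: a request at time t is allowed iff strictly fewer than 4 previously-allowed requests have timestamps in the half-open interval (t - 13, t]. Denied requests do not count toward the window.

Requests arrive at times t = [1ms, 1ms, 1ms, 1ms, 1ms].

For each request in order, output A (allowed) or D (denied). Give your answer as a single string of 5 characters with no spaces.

Answer: AAAAD

Derivation:
Tracking allowed requests in the window:
  req#1 t=1ms: ALLOW
  req#2 t=1ms: ALLOW
  req#3 t=1ms: ALLOW
  req#4 t=1ms: ALLOW
  req#5 t=1ms: DENY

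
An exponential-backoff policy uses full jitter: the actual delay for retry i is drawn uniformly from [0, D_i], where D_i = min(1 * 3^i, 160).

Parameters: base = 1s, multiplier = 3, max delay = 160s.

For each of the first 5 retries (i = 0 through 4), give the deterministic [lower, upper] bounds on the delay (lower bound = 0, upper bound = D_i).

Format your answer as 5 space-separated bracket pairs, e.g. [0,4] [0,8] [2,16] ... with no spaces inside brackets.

Computing bounds per retry:
  i=0: D_i=min(1*3^0,160)=1, bounds=[0,1]
  i=1: D_i=min(1*3^1,160)=3, bounds=[0,3]
  i=2: D_i=min(1*3^2,160)=9, bounds=[0,9]
  i=3: D_i=min(1*3^3,160)=27, bounds=[0,27]
  i=4: D_i=min(1*3^4,160)=81, bounds=[0,81]

Answer: [0,1] [0,3] [0,9] [0,27] [0,81]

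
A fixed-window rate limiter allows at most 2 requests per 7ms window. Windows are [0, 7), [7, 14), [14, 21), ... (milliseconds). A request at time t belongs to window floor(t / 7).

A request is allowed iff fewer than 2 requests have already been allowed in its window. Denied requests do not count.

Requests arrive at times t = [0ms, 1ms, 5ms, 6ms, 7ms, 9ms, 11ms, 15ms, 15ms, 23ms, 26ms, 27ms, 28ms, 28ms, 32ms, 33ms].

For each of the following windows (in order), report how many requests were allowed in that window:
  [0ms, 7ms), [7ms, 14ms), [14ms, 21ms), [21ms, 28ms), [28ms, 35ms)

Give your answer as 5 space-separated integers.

Processing requests:
  req#1 t=0ms (window 0): ALLOW
  req#2 t=1ms (window 0): ALLOW
  req#3 t=5ms (window 0): DENY
  req#4 t=6ms (window 0): DENY
  req#5 t=7ms (window 1): ALLOW
  req#6 t=9ms (window 1): ALLOW
  req#7 t=11ms (window 1): DENY
  req#8 t=15ms (window 2): ALLOW
  req#9 t=15ms (window 2): ALLOW
  req#10 t=23ms (window 3): ALLOW
  req#11 t=26ms (window 3): ALLOW
  req#12 t=27ms (window 3): DENY
  req#13 t=28ms (window 4): ALLOW
  req#14 t=28ms (window 4): ALLOW
  req#15 t=32ms (window 4): DENY
  req#16 t=33ms (window 4): DENY

Allowed counts by window: 2 2 2 2 2

Answer: 2 2 2 2 2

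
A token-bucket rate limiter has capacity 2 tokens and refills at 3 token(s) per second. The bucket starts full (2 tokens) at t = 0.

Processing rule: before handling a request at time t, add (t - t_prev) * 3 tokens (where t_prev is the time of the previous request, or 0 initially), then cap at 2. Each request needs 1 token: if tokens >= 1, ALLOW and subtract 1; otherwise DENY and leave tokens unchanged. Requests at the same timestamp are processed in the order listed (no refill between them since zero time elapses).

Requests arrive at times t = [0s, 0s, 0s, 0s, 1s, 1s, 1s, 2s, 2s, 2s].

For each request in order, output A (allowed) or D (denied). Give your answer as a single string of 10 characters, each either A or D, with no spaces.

Simulating step by step:
  req#1 t=0s: ALLOW
  req#2 t=0s: ALLOW
  req#3 t=0s: DENY
  req#4 t=0s: DENY
  req#5 t=1s: ALLOW
  req#6 t=1s: ALLOW
  req#7 t=1s: DENY
  req#8 t=2s: ALLOW
  req#9 t=2s: ALLOW
  req#10 t=2s: DENY

Answer: AADDAADAAD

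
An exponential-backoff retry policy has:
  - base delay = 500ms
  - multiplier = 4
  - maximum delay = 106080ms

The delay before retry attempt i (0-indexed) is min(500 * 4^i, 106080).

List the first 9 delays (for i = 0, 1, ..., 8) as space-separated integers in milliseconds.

Answer: 500 2000 8000 32000 106080 106080 106080 106080 106080

Derivation:
Computing each delay:
  i=0: min(500*4^0, 106080) = 500
  i=1: min(500*4^1, 106080) = 2000
  i=2: min(500*4^2, 106080) = 8000
  i=3: min(500*4^3, 106080) = 32000
  i=4: min(500*4^4, 106080) = 106080
  i=5: min(500*4^5, 106080) = 106080
  i=6: min(500*4^6, 106080) = 106080
  i=7: min(500*4^7, 106080) = 106080
  i=8: min(500*4^8, 106080) = 106080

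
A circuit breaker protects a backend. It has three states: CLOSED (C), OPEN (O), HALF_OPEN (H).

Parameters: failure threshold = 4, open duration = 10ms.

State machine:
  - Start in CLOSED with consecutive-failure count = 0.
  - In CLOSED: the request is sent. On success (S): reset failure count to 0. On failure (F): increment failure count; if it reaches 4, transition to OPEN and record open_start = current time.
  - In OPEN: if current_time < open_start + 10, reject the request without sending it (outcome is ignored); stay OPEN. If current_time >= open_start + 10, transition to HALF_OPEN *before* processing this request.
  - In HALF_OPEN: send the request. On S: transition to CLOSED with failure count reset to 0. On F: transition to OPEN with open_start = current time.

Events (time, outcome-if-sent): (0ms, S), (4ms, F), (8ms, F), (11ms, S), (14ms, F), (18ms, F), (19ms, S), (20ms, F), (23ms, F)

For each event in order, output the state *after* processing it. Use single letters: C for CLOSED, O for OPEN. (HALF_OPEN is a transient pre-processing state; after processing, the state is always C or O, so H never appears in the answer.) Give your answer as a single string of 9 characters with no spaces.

Answer: CCCCCCCCC

Derivation:
State after each event:
  event#1 t=0ms outcome=S: state=CLOSED
  event#2 t=4ms outcome=F: state=CLOSED
  event#3 t=8ms outcome=F: state=CLOSED
  event#4 t=11ms outcome=S: state=CLOSED
  event#5 t=14ms outcome=F: state=CLOSED
  event#6 t=18ms outcome=F: state=CLOSED
  event#7 t=19ms outcome=S: state=CLOSED
  event#8 t=20ms outcome=F: state=CLOSED
  event#9 t=23ms outcome=F: state=CLOSED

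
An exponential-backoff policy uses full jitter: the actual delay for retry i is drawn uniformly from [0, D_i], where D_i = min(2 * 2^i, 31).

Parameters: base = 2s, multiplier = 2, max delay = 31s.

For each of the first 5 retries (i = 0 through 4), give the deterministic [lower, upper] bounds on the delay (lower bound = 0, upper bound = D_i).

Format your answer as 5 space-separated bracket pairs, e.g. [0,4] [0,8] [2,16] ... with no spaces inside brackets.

Answer: [0,2] [0,4] [0,8] [0,16] [0,31]

Derivation:
Computing bounds per retry:
  i=0: D_i=min(2*2^0,31)=2, bounds=[0,2]
  i=1: D_i=min(2*2^1,31)=4, bounds=[0,4]
  i=2: D_i=min(2*2^2,31)=8, bounds=[0,8]
  i=3: D_i=min(2*2^3,31)=16, bounds=[0,16]
  i=4: D_i=min(2*2^4,31)=31, bounds=[0,31]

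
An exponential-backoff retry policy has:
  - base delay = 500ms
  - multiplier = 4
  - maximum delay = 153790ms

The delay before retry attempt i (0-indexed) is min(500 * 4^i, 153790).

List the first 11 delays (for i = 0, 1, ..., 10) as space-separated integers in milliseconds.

Answer: 500 2000 8000 32000 128000 153790 153790 153790 153790 153790 153790

Derivation:
Computing each delay:
  i=0: min(500*4^0, 153790) = 500
  i=1: min(500*4^1, 153790) = 2000
  i=2: min(500*4^2, 153790) = 8000
  i=3: min(500*4^3, 153790) = 32000
  i=4: min(500*4^4, 153790) = 128000
  i=5: min(500*4^5, 153790) = 153790
  i=6: min(500*4^6, 153790) = 153790
  i=7: min(500*4^7, 153790) = 153790
  i=8: min(500*4^8, 153790) = 153790
  i=9: min(500*4^9, 153790) = 153790
  i=10: min(500*4^10, 153790) = 153790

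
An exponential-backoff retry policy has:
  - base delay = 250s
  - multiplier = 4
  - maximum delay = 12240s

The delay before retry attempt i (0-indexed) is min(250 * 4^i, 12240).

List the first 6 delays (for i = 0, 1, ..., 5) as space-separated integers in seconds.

Answer: 250 1000 4000 12240 12240 12240

Derivation:
Computing each delay:
  i=0: min(250*4^0, 12240) = 250
  i=1: min(250*4^1, 12240) = 1000
  i=2: min(250*4^2, 12240) = 4000
  i=3: min(250*4^3, 12240) = 12240
  i=4: min(250*4^4, 12240) = 12240
  i=5: min(250*4^5, 12240) = 12240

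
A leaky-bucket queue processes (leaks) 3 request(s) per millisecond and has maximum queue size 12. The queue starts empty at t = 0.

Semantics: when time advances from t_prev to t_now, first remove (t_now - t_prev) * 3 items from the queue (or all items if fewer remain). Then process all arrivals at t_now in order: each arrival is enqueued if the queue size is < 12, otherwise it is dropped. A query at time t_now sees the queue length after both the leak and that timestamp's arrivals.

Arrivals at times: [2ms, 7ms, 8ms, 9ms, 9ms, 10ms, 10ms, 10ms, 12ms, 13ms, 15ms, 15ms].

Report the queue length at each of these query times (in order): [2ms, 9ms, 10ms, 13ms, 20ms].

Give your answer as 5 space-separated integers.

Queue lengths at query times:
  query t=2ms: backlog = 1
  query t=9ms: backlog = 2
  query t=10ms: backlog = 3
  query t=13ms: backlog = 1
  query t=20ms: backlog = 0

Answer: 1 2 3 1 0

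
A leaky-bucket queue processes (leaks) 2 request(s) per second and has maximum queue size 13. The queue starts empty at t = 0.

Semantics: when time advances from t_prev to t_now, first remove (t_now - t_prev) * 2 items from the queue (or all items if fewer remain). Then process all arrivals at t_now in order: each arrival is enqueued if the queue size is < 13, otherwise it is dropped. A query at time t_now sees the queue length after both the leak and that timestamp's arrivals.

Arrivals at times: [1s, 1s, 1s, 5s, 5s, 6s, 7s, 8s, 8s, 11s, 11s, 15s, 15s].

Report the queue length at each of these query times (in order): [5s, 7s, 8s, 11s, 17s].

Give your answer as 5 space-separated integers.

Queue lengths at query times:
  query t=5s: backlog = 2
  query t=7s: backlog = 1
  query t=8s: backlog = 2
  query t=11s: backlog = 2
  query t=17s: backlog = 0

Answer: 2 1 2 2 0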